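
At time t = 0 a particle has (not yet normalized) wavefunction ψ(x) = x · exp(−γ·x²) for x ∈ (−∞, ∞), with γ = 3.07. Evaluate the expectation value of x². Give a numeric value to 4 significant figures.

⟨x²⟩ = ∫ x²·|ψ|² dx / ∫|ψ|² dx (integrals over the domain).
Expand each integrand as polynomial × e^(−2γx²) and use ∫x^(2j)·e^(−2γx²) dx = (2j−1)!!/(4γ)^j · √(π/(2γ)), odd powers → 0; here √(π/(2γ)) = 0.71530.
State is unnormalized: ∫|ψ|² dx = 0.058250, and ∫ψ*·x²·ψ dx = 0.014230, so ⟨x²⟩ = 0.014230 / 0.058250.
⟨x²⟩ = 0.24430.

0.2443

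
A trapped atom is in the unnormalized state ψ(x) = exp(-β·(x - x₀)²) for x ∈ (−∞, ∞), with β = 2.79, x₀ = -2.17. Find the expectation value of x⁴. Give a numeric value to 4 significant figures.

24.73

⟨x⁴⟩ = ∫ x⁴·|ψ|² dx / ∫|ψ|² dx (integrals over the domain).
Gaussian moments (u = x − x₀): ∫u^(2j)·e^(−2βu²) du = (2j−1)!!/(4β)^j · √(π/(2β)), odd powers integrate to 0; here √(π/(2β)) = 0.75034.
State is unnormalized: ∫|ψ|² dx = 0.75034, and ∫ψ*·x⁴·ψ dx = 18.556, so ⟨x⁴⟩ = 18.556 / 0.75034.
⟨x⁴⟩ = 24.729.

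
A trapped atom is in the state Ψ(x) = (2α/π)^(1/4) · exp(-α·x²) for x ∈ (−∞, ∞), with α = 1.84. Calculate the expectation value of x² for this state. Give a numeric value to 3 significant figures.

⟨x²⟩ = ∫ x²·|Ψ|² dx (integrals over the domain).
Gaussian moments: ∫x^(2j)·e^(−2αx²) dx = (2j−1)!!/(4α)^j · √(π/(2α)), odd powers integrate to 0; here √(π/(2α)) = 0.92396.
⟨x²⟩ = 0.13587.

0.136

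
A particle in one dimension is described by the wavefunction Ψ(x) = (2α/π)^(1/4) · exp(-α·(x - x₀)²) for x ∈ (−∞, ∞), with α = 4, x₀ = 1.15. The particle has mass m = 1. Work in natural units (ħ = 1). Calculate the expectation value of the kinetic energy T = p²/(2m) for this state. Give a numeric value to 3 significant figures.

T = −(ħ²/2m) d²/dx², so ⟨T⟩ = −(ħ²/2m) ∫ Ψ*·Ψ'' dx; with m = 1.
Gaussian moments (u = x − x₀): ∫u^(2j)·e^(−2αu²) du = (2j−1)!!/(4α)^j · √(π/(2α)), odd powers integrate to 0; here √(π/(2α)) = 0.62666. Derivatives: d/dx e^(−αu²) = −2αu·e^(−αu²), d²/dx² e^(−αu²) = (4α²u² − 2α)·e^(−αu²).
⟨T⟩ = 2.0000.

2.00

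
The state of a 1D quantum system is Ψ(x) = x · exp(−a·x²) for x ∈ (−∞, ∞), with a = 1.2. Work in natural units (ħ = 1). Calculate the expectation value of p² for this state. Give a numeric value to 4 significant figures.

3.600

p² Ψ = −ħ² d²Ψ/dx²; ⟨p²⟩ = −ħ² ∫ Ψ*·Ψ'' dx / ∫|Ψ|² dx.
Expand each integrand as polynomial × e^(−2ax²) and use ∫x^(2j)·e^(−2ax²) dx = (2j−1)!!/(4a)^j · √(π/(2a)), odd powers → 0; here √(π/(2a)) = 1.1441. Differentiate with the product rule, d/dx e^(−ax²) = −2ax·e^(−ax²).
State is unnormalized: ∫|Ψ|² dx = 0.23836, and ∫Ψ*·(−ħ² Ψ'') dx = 0.85809, so ⟨p²⟩ = 0.85809 / 0.23836.
⟨p²⟩ = 3.6000.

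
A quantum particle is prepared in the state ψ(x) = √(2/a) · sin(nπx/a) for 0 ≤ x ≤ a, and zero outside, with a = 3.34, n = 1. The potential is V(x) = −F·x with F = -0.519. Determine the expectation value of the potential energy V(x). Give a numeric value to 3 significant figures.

⟨V⟩ = ∫ V(x)·|ψ|² dx.
With sin²θ = (1 − cos2θ)/2 on 0 ≤ x ≤ a: ∫sin²(nπx/a) dx = a/2, ∫x·sin²(nπx/a) dx = a²/4, ∫x²·sin²(nπx/a) dx = a³·(1/6 − 1/(4n²π²)); higher powers xᵏ the same way, integrating xᵏ·cos(2nπx/a) by parts.
⟨V⟩ = 0.86673.

0.867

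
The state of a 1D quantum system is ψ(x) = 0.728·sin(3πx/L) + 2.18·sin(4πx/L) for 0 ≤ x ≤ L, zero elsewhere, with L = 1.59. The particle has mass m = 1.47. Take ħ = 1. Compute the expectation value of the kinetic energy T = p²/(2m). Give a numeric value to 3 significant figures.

20.3

T = −(ħ²/2m) d²/dx², so ⟨T⟩ = −(ħ²/2m) ∫ ψ*·ψ'' dx / ∫|ψ|² dx; with m = 1.47.
d²/dx² sin(jπx/L) = −(jπ/L)²·sin(jπx/L); on 0 ≤ x ≤ L, ∫sin²(jπx/L) dx = L/2 and ∫sin(jπx/L)·sin(lπx/L) dx = 0 for j ≠ l, so only diagonal terms survive in ∫|ψ|² and ∫ψ·ψ″; ∫ψ·ψ′ dx = [ψ²/2] between the walls = 0.
State is unnormalized: ∫|ψ|² dx = 4.1995, and ∫ψ*·(−ħ²/2m · ψ'') dx = 85.306, so ⟨T⟩ = 85.306 / 4.1995.
⟨T⟩ = 20.313.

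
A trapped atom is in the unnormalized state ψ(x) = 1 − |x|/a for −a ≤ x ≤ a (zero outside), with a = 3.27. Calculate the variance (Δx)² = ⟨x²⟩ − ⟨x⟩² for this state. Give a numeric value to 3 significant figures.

Compute ⟨x⟩ and ⟨x²⟩ separately, then (Δx)² = ⟨x²⟩ − ⟨x⟩².
ψ is even, so ∫ over [−a, a] = 2∫₀ᵃ with ψ = 1 − x/a there: ∫₀ᵃ (1 − x/a)² dx = a/3, ∫₀ᵃ x²(1 − x/a)² dx = a³/30, ∫₀ᵃ x⁴(1 − x/a)² dx = a⁵/105.
Normalization: ∫|ψ|² dx = 2.1800.
⟨x⟩ = 0.0000 and ⟨x²⟩ = 1.0693.
(Δx)² = 1.0693 − (0.0000)² = 1.0693.

1.07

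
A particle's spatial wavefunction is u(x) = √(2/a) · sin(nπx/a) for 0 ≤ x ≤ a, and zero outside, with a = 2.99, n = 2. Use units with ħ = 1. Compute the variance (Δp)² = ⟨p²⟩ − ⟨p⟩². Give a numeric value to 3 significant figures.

4.42

Compute ⟨p⟩ and ⟨p²⟩ separately; (Δp)² = ⟨p²⟩ − ⟨p⟩².
d/dx sin(nπx/a) = (nπ/a)·cos(nπx/a) and d²/dx² sin(nπx/a) = −(nπ/a)²·sin(nπx/a); on 0 ≤ x ≤ a, ∫sin²(nπx/a) dx = a/2 and ∫sin(nπx/a)·cos(nπx/a) dx = 0.
⟨p⟩ = 0.0000 and ⟨p²⟩ = 4.4159.
(Δp)² = 4.4159 − (0.0000)² = 4.4159.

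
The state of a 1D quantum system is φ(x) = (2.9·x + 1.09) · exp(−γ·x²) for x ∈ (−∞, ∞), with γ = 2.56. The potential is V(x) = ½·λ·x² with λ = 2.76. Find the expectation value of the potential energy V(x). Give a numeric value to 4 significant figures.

0.2449

⟨V⟩ = ∫ V(x)·|φ|² dx / ∫|φ|² dx.
Expand each integrand as polynomial × e^(−2γx²) and use ∫x^(2j)·e^(−2γx²) dx = (2j−1)!!/(4γ)^j · √(π/(2γ)), odd powers → 0; here √(π/(2γ)) = 0.78332.
State is unnormalized: ∫|φ|² dx = 1.5740, and ∫φ*·V(x)·φ dx = 0.38552, so ⟨V⟩ = 0.38552 / 1.5740.
⟨V⟩ = 0.24493.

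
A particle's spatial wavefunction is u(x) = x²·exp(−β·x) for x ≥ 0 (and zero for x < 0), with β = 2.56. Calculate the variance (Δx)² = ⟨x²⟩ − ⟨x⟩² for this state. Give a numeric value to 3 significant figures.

0.191

Compute ⟨x⟩ and ⟨x²⟩ separately, then (Δx)² = ⟨x²⟩ − ⟨x⟩².
Every integrand reduces to terms xʲ·e^(−2βx) on [0, ∞); use ∫₀^∞ xʲ·e^(−2βx) dx = j!/(2β)^(j+1).
Normalization: ∫|u|² dx = 0.0068212.
⟨x⟩ = 0.97656 and ⟨x²⟩ = 1.1444.
(Δx)² = 1.1444 − (0.97656)² = 0.19073.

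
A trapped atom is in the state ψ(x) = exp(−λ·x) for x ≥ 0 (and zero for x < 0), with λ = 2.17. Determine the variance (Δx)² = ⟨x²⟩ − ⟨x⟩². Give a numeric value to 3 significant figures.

0.0531

Compute ⟨x⟩ and ⟨x²⟩ separately, then (Δx)² = ⟨x²⟩ − ⟨x⟩².
Every integrand reduces to terms xʲ·e^(−2λx) on [0, ∞); use ∫₀^∞ xʲ·e^(−2λx) dx = j!/(2λ)^(j+1).
Normalization: ∫|ψ|² dx = 0.23041.
⟨x⟩ = 0.23041 and ⟨x²⟩ = 0.10618.
(Δx)² = 0.10618 − (0.23041)² = 0.053091.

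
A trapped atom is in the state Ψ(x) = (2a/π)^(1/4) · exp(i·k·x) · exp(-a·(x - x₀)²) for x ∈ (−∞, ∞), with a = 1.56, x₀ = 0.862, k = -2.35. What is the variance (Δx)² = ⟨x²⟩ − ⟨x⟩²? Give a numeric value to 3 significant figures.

0.160

Compute ⟨x⟩ and ⟨x²⟩ separately, then (Δx)² = ⟨x²⟩ − ⟨x⟩².
Gaussian moments (u = x − x₀): ∫u^(2j)·e^(−2au²) du = (2j−1)!!/(4a)^j · √(π/(2a)), odd powers integrate to 0; here √(π/(2a)) = 1.0035.
⟨x⟩ = 0.86200 and ⟨x²⟩ = 0.90330.
(Δx)² = 0.90330 − (0.86200)² = 0.16026.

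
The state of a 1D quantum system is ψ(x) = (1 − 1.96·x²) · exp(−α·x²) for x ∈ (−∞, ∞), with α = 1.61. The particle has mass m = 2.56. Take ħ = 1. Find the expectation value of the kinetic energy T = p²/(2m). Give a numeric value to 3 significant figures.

T = −(ħ²/2m) d²/dx², so ⟨T⟩ = −(ħ²/2m) ∫ ψ*·ψ'' dx / ∫|ψ|² dx; with m = 2.56.
Expand each integrand as polynomial × e^(−2αx²) and use ∫x^(2j)·e^(−2αx²) dx = (2j−1)!!/(4α)^j · √(π/(2α)), odd powers → 0; here √(π/(2α)) = 0.98775. Differentiate with the product rule, d/dx e^(−αx²) = −2αx·e^(−αx²).
State is unnormalized: ∫|ψ|² dx = 0.66099, and ∫ψ*·(−ħ²/2m · ψ'') dx = 0.70105, so ⟨T⟩ = 0.70105 / 0.66099.
⟨T⟩ = 1.0606.

1.06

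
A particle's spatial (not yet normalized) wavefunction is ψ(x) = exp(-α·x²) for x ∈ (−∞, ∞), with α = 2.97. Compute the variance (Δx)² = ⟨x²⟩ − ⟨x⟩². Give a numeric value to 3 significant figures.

0.0842

Compute ⟨x⟩ and ⟨x²⟩ separately, then (Δx)² = ⟨x²⟩ − ⟨x⟩².
Gaussian moments: ∫x^(2j)·e^(−2αx²) dx = (2j−1)!!/(4α)^j · √(π/(2α)), odd powers integrate to 0; here √(π/(2α)) = 0.72725.
Normalization: ∫|ψ|² dx = 0.72725.
⟨x⟩ = 0.0000 and ⟨x²⟩ = 0.084175.
(Δx)² = 0.084175 − (0.0000)² = 0.084175.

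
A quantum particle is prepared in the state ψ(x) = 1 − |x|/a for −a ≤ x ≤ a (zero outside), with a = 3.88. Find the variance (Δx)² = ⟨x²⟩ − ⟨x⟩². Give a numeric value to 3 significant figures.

Compute ⟨x⟩ and ⟨x²⟩ separately, then (Δx)² = ⟨x²⟩ − ⟨x⟩².
ψ is even, so ∫ over [−a, a] = 2∫₀ᵃ with ψ = 1 − x/a there: ∫₀ᵃ (1 − x/a)² dx = a/3, ∫₀ᵃ x²(1 − x/a)² dx = a³/30, ∫₀ᵃ x⁴(1 − x/a)² dx = a⁵/105.
Normalization: ∫|ψ|² dx = 2.5867.
⟨x⟩ = 0.0000 and ⟨x²⟩ = 1.5054.
(Δx)² = 1.5054 − (0.0000)² = 1.5054.

1.51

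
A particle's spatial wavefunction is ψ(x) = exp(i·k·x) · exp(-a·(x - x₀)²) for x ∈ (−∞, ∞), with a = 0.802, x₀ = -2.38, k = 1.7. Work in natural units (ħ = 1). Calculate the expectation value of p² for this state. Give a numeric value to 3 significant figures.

3.69

p² ψ = −ħ² d²ψ/dx²; ⟨p²⟩ = −ħ² ∫ ψ*·ψ'' dx / ∫|ψ|² dx.
Gaussian moments (u = x − x₀): ∫u^(2j)·e^(−2au²) du = (2j−1)!!/(4a)^j · √(π/(2a)), odd powers integrate to 0; here √(π/(2a)) = 1.3995. Derivatives: ψ′ = (ik − 2au)·ψ, ψ″ = ((ik − 2au)² − 2a)·ψ; the odd-in-u pieces drop out.
State is unnormalized: ∫|ψ|² dx = 1.3995, and ∫ψ*·(−ħ² ψ'') dx = 5.1670, so ⟨p²⟩ = 5.1670 / 1.3995.
⟨p²⟩ = 3.6920.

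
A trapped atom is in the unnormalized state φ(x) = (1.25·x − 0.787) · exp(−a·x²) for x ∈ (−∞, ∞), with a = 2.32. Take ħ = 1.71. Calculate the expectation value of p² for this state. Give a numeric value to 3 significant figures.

p² φ = −ħ² d²φ/dx²; ⟨p²⟩ = −ħ² ∫ φ*·φ'' dx / ∫|φ|² dx.
Expand each integrand as polynomial × e^(−2ax²) and use ∫x^(2j)·e^(−2ax²) dx = (2j−1)!!/(4a)^j · √(π/(2a)), odd powers → 0; here √(π/(2a)) = 0.82284. Differentiate with the product rule, d/dx e^(−ax²) = −2ax·e^(−ax²).
State is unnormalized: ∫|φ|² dx = 0.64819, and ∫φ*·(−ħ² φ'') dx = 6.2770, so ⟨p²⟩ = 6.2770 / 0.64819.
⟨p²⟩ = 9.6839.

9.68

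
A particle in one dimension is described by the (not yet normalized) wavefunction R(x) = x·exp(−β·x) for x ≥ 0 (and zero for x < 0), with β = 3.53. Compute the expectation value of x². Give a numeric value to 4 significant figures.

0.2408

⟨x²⟩ = ∫ x²·|R|² dx / ∫|R|² dx (integrals over the domain).
Every integrand reduces to terms xʲ·e^(−2βx) on [0, ∞); use ∫₀^∞ xʲ·e^(−2βx) dx = j!/(2β)^(j+1).
State is unnormalized: ∫|R|² dx = 0.0056835, and ∫R*·x²·R dx = 0.0013683, so ⟨x²⟩ = 0.0013683 / 0.0056835.
⟨x²⟩ = 0.24075.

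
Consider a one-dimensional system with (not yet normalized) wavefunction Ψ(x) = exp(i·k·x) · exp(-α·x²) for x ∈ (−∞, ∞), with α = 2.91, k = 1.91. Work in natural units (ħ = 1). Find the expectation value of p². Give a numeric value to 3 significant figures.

p² Ψ = −ħ² d²Ψ/dx²; ⟨p²⟩ = −ħ² ∫ Ψ*·Ψ'' dx / ∫|Ψ|² dx.
Gaussian moments: ∫x^(2j)·e^(−2αx²) dx = (2j−1)!!/(4α)^j · √(π/(2α)), odd powers integrate to 0; here √(π/(2α)) = 0.73471. Derivatives: Ψ′ = (ik − 2αx)·Ψ, Ψ″ = ((ik − 2αx)² − 2α)·Ψ; the odd-in-x pieces drop out.
State is unnormalized: ∫|Ψ|² dx = 0.73471, and ∫Ψ*·(−ħ² Ψ'') dx = 4.8183, so ⟨p²⟩ = 4.8183 / 0.73471.
⟨p²⟩ = 6.5581.

6.56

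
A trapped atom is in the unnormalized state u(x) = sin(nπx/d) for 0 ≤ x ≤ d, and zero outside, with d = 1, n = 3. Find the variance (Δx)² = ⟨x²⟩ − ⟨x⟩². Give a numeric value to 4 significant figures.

0.07770

Compute ⟨x⟩ and ⟨x²⟩ separately, then (Δx)² = ⟨x²⟩ − ⟨x⟩².
With sin²θ = (1 − cos2θ)/2 on 0 ≤ x ≤ d: ∫sin²(nπx/d) dx = d/2, ∫x·sin²(nπx/d) dx = d²/4, ∫x²·sin²(nπx/d) dx = d³·(1/6 − 1/(4n²π²)); higher powers xᵏ the same way, integrating xᵏ·cos(2nπx/d) by parts.
Normalization: ∫|u|² dx = 0.50000.
⟨x⟩ = 0.50000 and ⟨x²⟩ = 0.32770.
(Δx)² = 0.32770 − (0.50000)² = 0.077704.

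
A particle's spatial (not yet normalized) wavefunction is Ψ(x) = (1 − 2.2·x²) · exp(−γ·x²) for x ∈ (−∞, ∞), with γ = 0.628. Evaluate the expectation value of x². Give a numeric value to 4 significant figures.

1.863

⟨x²⟩ = ∫ x²·|Ψ|² dx / ∫|Ψ|² dx (integrals over the domain).
Expand each integrand as polynomial × e^(−2γx²) and use ∫x^(2j)·e^(−2γx²) dx = (2j−1)!!/(4γ)^j · √(π/(2γ)), odd powers → 0; here √(π/(2γ)) = 1.5815.
State is unnormalized: ∫|Ψ|² dx = 2.4505, and ∫Ψ*·x²·Ψ dx = 4.5649, so ⟨x²⟩ = 4.5649 / 2.4505.
⟨x²⟩ = 1.8628.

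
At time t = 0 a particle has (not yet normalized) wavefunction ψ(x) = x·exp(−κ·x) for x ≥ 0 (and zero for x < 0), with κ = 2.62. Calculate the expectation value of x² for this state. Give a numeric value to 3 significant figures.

0.437

⟨x²⟩ = ∫ x²·|ψ|² dx / ∫|ψ|² dx (integrals over the domain).
Every integrand reduces to terms xʲ·e^(−2κx) on [0, ∞); use ∫₀^∞ xʲ·e^(−2κx) dx = j!/(2κ)^(j+1).
State is unnormalized: ∫|ψ|² dx = 0.013901, and ∫ψ*·x²·ψ dx = 0.0060751, so ⟨x²⟩ = 0.0060751 / 0.013901.
⟨x²⟩ = 0.43704.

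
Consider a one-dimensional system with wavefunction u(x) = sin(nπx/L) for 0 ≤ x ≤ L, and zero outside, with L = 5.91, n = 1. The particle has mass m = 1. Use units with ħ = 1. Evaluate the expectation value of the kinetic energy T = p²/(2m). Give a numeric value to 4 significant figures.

T = −(ħ²/2m) d²/dx², so ⟨T⟩ = −(ħ²/2m) ∫ u*·u'' dx / ∫|u|² dx; with m = 1.
d/dx sin(nπx/L) = (nπ/L)·cos(nπx/L) and d²/dx² sin(nπx/L) = −(nπ/L)²·sin(nπx/L); on 0 ≤ x ≤ L, ∫sin²(nπx/L) dx = L/2 and ∫sin(nπx/L)·cos(nπx/L) dx = 0.
State is unnormalized: ∫|u|² dx = 2.9550, and ∫u*·(−ħ²/2m · u'') dx = 0.41750, so ⟨T⟩ = 0.41750 / 2.9550.
⟨T⟩ = 0.14128.

0.1413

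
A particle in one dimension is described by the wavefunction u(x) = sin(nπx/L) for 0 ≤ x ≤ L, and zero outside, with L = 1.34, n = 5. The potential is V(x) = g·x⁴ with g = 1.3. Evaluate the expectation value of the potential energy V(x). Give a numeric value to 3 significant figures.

0.821

⟨V⟩ = ∫ V(x)·|u|² dx / ∫|u|² dx.
With sin²θ = (1 − cos2θ)/2 on 0 ≤ x ≤ L: ∫sin²(nπx/L) dx = L/2, ∫x·sin²(nπx/L) dx = L²/4, ∫x²·sin²(nπx/L) dx = L³·(1/6 − 1/(4n²π²)); higher powers xᵏ the same way, integrating xᵏ·cos(2nπx/L) by parts.
State is unnormalized: ∫|u|² dx = 0.67000, and ∫u*·V(x)·u dx = 0.55034, so ⟨V⟩ = 0.55034 / 0.67000.
⟨V⟩ = 0.82140.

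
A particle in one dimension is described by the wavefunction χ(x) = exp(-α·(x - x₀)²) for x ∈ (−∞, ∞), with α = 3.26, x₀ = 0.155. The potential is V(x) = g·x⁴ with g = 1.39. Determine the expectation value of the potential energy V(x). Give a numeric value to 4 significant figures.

0.04069

⟨V⟩ = ∫ V(x)·|χ|² dx / ∫|χ|² dx.
Gaussian moments (u = x − x₀): ∫u^(2j)·e^(−2αu²) du = (2j−1)!!/(4α)^j · √(π/(2α)), odd powers integrate to 0; here √(π/(2α)) = 0.69415.
State is unnormalized: ∫|χ|² dx = 0.69415, and ∫χ*·V(x)·χ dx = 0.028246, so ⟨V⟩ = 0.028246 / 0.69415.
⟨V⟩ = 0.040691.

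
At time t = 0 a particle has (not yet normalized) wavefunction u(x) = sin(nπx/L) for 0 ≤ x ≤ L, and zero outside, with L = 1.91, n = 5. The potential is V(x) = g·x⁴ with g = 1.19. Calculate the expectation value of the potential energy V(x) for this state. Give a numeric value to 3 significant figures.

3.10

⟨V⟩ = ∫ V(x)·|u|² dx / ∫|u|² dx.
With sin²θ = (1 − cos2θ)/2 on 0 ≤ x ≤ L: ∫sin²(nπx/L) dx = L/2, ∫x·sin²(nπx/L) dx = L²/4, ∫x²·sin²(nπx/L) dx = L³·(1/6 − 1/(4n²π²)); higher powers xᵏ the same way, integrating xᵏ·cos(2nπx/L) by parts.
State is unnormalized: ∫|u|² dx = 0.95500, and ∫u*·V(x)·u dx = 2.9640, so ⟨V⟩ = 2.9640 / 0.95500.
⟨V⟩ = 3.1037.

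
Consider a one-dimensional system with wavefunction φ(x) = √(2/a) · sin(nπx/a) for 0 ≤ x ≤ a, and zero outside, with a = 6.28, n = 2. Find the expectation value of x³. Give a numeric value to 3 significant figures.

57.2

⟨x³⟩ = ∫ x³·|φ|² dx (integrals over the domain).
With sin²θ = (1 − cos2θ)/2 on 0 ≤ x ≤ a: ∫sin²(nπx/a) dx = a/2, ∫x·sin²(nπx/a) dx = a²/4, ∫x²·sin²(nπx/a) dx = a³·(1/6 − 1/(4n²π²)); higher powers xᵏ the same way, integrating xᵏ·cos(2nπx/a) by parts.
⟨x³⟩ = 57.213.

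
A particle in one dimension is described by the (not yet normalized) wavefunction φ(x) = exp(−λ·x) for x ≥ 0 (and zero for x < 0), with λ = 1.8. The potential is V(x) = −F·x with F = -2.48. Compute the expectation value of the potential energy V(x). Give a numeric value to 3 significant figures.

0.689

⟨V⟩ = ∫ V(x)·|φ|² dx / ∫|φ|² dx.
Every integrand reduces to terms xʲ·e^(−2λx) on [0, ∞); use ∫₀^∞ xʲ·e^(−2λx) dx = j!/(2λ)^(j+1).
State is unnormalized: ∫|φ|² dx = 0.27778, and ∫φ*·V(x)·φ dx = 0.19136, so ⟨V⟩ = 0.19136 / 0.27778.
⟨V⟩ = 0.68889.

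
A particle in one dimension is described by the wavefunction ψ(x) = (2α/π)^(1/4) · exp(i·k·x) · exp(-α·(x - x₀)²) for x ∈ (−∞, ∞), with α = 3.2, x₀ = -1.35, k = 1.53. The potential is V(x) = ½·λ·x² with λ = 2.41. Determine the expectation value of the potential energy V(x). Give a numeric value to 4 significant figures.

2.290

⟨V⟩ = ∫ V(x)·|ψ|² dx.
Gaussian moments (u = x − x₀): ∫u^(2j)·e^(−2αu²) du = (2j−1)!!/(4α)^j · √(π/(2α)), odd powers integrate to 0; here √(π/(2α)) = 0.70062.
⟨V⟩ = 2.2903.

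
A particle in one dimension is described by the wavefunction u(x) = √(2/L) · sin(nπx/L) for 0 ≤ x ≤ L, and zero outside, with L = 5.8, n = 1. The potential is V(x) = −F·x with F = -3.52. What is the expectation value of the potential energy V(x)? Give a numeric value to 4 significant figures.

10.21

⟨V⟩ = ∫ V(x)·|u|² dx.
With sin²θ = (1 − cos2θ)/2 on 0 ≤ x ≤ L: ∫sin²(nπx/L) dx = L/2, ∫x·sin²(nπx/L) dx = L²/4, ∫x²·sin²(nπx/L) dx = L³·(1/6 − 1/(4n²π²)); higher powers xᵏ the same way, integrating xᵏ·cos(2nπx/L) by parts.
⟨V⟩ = 10.208.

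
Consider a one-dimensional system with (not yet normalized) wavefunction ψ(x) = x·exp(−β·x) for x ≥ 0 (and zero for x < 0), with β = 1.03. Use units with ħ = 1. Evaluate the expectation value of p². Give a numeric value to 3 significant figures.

p² ψ = −ħ² d²ψ/dx²; ⟨p²⟩ = −ħ² ∫ ψ*·ψ'' dx / ∫|ψ|² dx.
Differentiate x·exp(−β·x) with the product rule; every integrand then reduces to terms xʲ·e^(−2βx) on [0, ∞), with ∫₀^∞ xʲ·e^(−2βx) dx = j!/(2β)^(j+1).
State is unnormalized: ∫|ψ|² dx = 0.22879, and ∫ψ*·(−ħ² ψ'') dx = 0.24272, so ⟨p²⟩ = 0.24272 / 0.22879.
⟨p²⟩ = 1.0609.

1.06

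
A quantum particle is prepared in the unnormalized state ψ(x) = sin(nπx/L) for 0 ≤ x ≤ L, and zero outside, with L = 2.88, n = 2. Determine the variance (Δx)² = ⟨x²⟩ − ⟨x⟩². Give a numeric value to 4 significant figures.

Compute ⟨x⟩ and ⟨x²⟩ separately, then (Δx)² = ⟨x²⟩ − ⟨x⟩².
With sin²θ = (1 − cos2θ)/2 on 0 ≤ x ≤ L: ∫sin²(nπx/L) dx = L/2, ∫x·sin²(nπx/L) dx = L²/4, ∫x²·sin²(nπx/L) dx = L³·(1/6 − 1/(4n²π²)); higher powers xᵏ the same way, integrating xᵏ·cos(2nπx/L) by parts.
Normalization: ∫|ψ|² dx = 1.4400.
⟨x⟩ = 1.4400 and ⟨x²⟩ = 2.6598.
(Δx)² = 2.6598 − (1.4400)² = 0.58615.

0.5862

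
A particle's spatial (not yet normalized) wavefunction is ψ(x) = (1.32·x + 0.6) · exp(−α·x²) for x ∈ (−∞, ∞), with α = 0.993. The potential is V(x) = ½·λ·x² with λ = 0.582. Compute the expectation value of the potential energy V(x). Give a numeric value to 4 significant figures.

⟨V⟩ = ∫ V(x)·|ψ|² dx / ∫|ψ|² dx.
Expand each integrand as polynomial × e^(−2αx²) and use ∫x^(2j)·e^(−2αx²) dx = (2j−1)!!/(4α)^j · √(π/(2α)), odd powers → 0; here √(π/(2α)) = 1.2577.
State is unnormalized: ∫|ψ|² dx = 1.0045, and ∫ψ*·V(x)·ψ dx = 0.15444, so ⟨V⟩ = 0.15444 / 1.0045.
⟨V⟩ = 0.15374.

0.1537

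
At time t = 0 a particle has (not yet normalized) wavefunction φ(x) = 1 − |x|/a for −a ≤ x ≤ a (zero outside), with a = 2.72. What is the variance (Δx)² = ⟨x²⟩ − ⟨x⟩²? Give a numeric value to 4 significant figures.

Compute ⟨x⟩ and ⟨x²⟩ separately, then (Δx)² = ⟨x²⟩ − ⟨x⟩².
φ is even, so ∫ over [−a, a] = 2∫₀ᵃ with φ = 1 − x/a there: ∫₀ᵃ (1 − x/a)² dx = a/3, ∫₀ᵃ x²(1 − x/a)² dx = a³/30, ∫₀ᵃ x⁴(1 − x/a)² dx = a⁵/105.
Normalization: ∫|φ|² dx = 1.8133.
⟨x⟩ = 0.0000 and ⟨x²⟩ = 0.73984.
(Δx)² = 0.73984 − (0.0000)² = 0.73984.

0.7398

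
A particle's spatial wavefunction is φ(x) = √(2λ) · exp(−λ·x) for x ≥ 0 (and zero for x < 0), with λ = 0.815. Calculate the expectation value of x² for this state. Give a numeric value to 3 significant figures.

0.753

⟨x²⟩ = ∫ x²·|φ|² dx (integrals over the domain).
Every integrand reduces to terms xʲ·e^(−2λx) on [0, ∞); use ∫₀^∞ xʲ·e^(−2λx) dx = j!/(2λ)^(j+1).
⟨x²⟩ = 0.75276.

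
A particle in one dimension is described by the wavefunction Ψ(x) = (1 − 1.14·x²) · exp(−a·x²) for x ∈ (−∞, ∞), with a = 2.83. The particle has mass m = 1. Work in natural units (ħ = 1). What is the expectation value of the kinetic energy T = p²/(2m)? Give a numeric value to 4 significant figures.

2.172

T = −(ħ²/2m) d²/dx², so ⟨T⟩ = −(ħ²/2m) ∫ Ψ*·Ψ'' dx / ∫|Ψ|² dx; with m = 1.
Expand each integrand as polynomial × e^(−2ax²) and use ∫x^(2j)·e^(−2ax²) dx = (2j−1)!!/(4a)^j · √(π/(2a)), odd powers → 0; here √(π/(2a)) = 0.74502. Differentiate with the product rule, d/dx e^(−ax²) = −2ax·e^(−ax²).
State is unnormalized: ∫|Ψ|² dx = 0.61763, and ∫Ψ*·(−ħ²/2m · Ψ'') dx = 1.3414, so ⟨T⟩ = 1.3414 / 0.61763.
⟨T⟩ = 2.1718.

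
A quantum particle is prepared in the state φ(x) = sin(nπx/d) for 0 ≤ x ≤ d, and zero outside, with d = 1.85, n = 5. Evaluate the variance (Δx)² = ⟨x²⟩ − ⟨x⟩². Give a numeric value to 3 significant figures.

Compute ⟨x⟩ and ⟨x²⟩ separately, then (Δx)² = ⟨x²⟩ − ⟨x⟩².
With sin²θ = (1 − cos2θ)/2 on 0 ≤ x ≤ d: ∫sin²(nπx/d) dx = d/2, ∫x·sin²(nπx/d) dx = d²/4, ∫x²·sin²(nπx/d) dx = d³·(1/6 − 1/(4n²π²)); higher powers xᵏ the same way, integrating xᵏ·cos(2nπx/d) by parts.
Normalization: ∫|φ|² dx = 0.92500.
⟨x⟩ = 0.92500 and ⟨x²⟩ = 1.1339.
(Δx)² = 1.1339 − (0.92500)² = 0.27827.

0.278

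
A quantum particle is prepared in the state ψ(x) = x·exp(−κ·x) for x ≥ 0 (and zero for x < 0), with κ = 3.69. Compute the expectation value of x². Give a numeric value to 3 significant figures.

⟨x²⟩ = ∫ x²·|ψ|² dx / ∫|ψ|² dx (integrals over the domain).
Every integrand reduces to terms xʲ·e^(−2κx) on [0, ∞); use ∫₀^∞ xʲ·e^(−2κx) dx = j!/(2κ)^(j+1).
State is unnormalized: ∫|ψ|² dx = 0.0049758, and ∫ψ*·x²·ψ dx = 0.0010963, so ⟨x²⟩ = 0.0010963 / 0.0049758.
⟨x²⟩ = 0.22033.

0.220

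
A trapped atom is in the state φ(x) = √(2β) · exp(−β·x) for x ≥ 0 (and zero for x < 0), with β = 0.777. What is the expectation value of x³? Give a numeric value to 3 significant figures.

1.60

⟨x³⟩ = ∫ x³·|φ|² dx (integrals over the domain).
Every integrand reduces to terms xʲ·e^(−2βx) on [0, ∞); use ∫₀^∞ xʲ·e^(−2βx) dx = j!/(2β)^(j+1).
⟨x³⟩ = 1.5988.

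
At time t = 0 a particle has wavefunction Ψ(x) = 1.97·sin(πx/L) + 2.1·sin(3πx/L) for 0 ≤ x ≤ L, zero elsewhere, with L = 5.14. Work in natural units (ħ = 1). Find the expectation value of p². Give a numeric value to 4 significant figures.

p² Ψ = −ħ² d²Ψ/dx²; ⟨p²⟩ = −ħ² ∫ Ψ*·Ψ'' dx / ∫|Ψ|² dx.
d²/dx² sin(jπx/L) = −(jπ/L)²·sin(jπx/L); on 0 ≤ x ≤ L, ∫sin²(jπx/L) dx = L/2 and ∫sin(jπx/L)·sin(lπx/L) dx = 0 for j ≠ l, so only diagonal terms survive in ∫|Ψ|² and ∫Ψ·Ψ″; ∫Ψ·Ψ′ dx = [Ψ²/2] between the walls = 0.
State is unnormalized: ∫|Ψ|² dx = 21.308, and ∫Ψ*·(−ħ² Ψ'') dx = 41.831, so ⟨p²⟩ = 41.831 / 21.308.
⟨p²⟩ = 1.9632.

1.963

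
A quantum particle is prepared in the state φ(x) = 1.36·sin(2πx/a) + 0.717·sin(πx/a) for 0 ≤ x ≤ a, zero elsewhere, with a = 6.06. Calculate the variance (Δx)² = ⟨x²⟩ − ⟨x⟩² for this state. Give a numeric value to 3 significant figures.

1.48

Compute ⟨x⟩ and ⟨x²⟩ separately, then (Δx)² = ⟨x²⟩ − ⟨x⟩².
On 0 ≤ x ≤ a (j ≠ l): ∫sin²(jπx/a) dx = a/2, ∫sin(jπx/a)·sin(lπx/a) dx = 0; diagonal moments ∫x·sin²(jπx/a) dx = a²/4, ∫x²·sin²(jπx/a) dx = a³·(1/6 − 1/(4j²π²)); cross terms ∫x·sin(jπx/a)·sin(lπx/a) dx = 0 for j + l even and −4jla²/(π²(j² − l²)²) for j + l odd, ∫x²·sin(jπx/a)·sin(lπx/a) dx = (−1)^(j+l)·4jla³/(π²(j² − l²)²); higher powers the same way via product-to-sum and parts.
Normalization: ∫|φ|² dx = 7.1620.
⟨x⟩ = 2.1294 and ⟨x²⟩ = 6.0148.
(Δx)² = 6.0148 − (2.1294)² = 1.4806.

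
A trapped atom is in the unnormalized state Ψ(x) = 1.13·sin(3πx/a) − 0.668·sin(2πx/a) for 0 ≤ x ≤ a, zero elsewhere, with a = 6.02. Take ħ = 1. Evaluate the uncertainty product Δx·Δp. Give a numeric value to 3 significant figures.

Δx = √(⟨x²⟩−⟨x⟩²), Δp = √(⟨p²⟩−⟨p⟩²).
On 0 ≤ x ≤ a (j ≠ l): ∫sin²(jπx/a) dx = a/2, ∫sin(jπx/a)·sin(lπx/a) dx = 0; diagonal moments ∫x·sin²(jπx/a) dx = a²/4, ∫x²·sin²(jπx/a) dx = a³·(1/6 − 1/(4j²π²)); cross terms ∫x·sin(jπx/a)·sin(lπx/a) dx = 0 for j + l even and −4jla²/(π²(j² − l²)²) for j + l odd, ∫x²·sin(jπx/a)·sin(lπx/a) dx = (−1)^(j+l)·4jla³/(π²(j² − l²)²); higher powers the same way via product-to-sum and parts. d²/dx² sin(jπx/a) = −(jπ/a)²·sin(jπx/a); on 0 ≤ x ≤ a, ∫sin²(jπx/a) dx = a/2 and ∫sin(jπx/a)·sin(lπx/a) dx = 0 for j ≠ l, so only diagonal terms survive in ∫|Ψ|² and ∫Ψ·Ψ″; ∫Ψ·Ψ′ dx = [Ψ²/2] between the walls = 0.
Normalization: ∫|Ψ|² dx = 5.1866.
⟨x⟩ = 4.0360, ⟨x²⟩ = 17.987 ⇒ Δx = 1.3028.
⟨p⟩ = 0.0000, ⟨p²⟩ = 2.0984 ⇒ Δp = 1.4486.
Δx·Δp = 1.8872.

1.89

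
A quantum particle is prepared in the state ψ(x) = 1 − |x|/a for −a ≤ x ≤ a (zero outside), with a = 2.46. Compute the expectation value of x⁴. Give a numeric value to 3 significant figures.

⟨x⁴⟩ = ∫ x⁴·|ψ|² dx / ∫|ψ|² dx (integrals over the domain).
ψ is even, so ∫ over [−a, a] = 2∫₀ᵃ with ψ = 1 − x/a there: ∫₀ᵃ (1 − x/a)² dx = a/3, ∫₀ᵃ x²(1 − x/a)² dx = a³/30, ∫₀ᵃ x⁴(1 − x/a)² dx = a⁵/105.
State is unnormalized: ∫|ψ|² dx = 1.6400, and ∫ψ*·x⁴·ψ dx = 1.7160, so ⟨x⁴⟩ = 1.7160 / 1.6400.
⟨x⁴⟩ = 1.0463.

1.05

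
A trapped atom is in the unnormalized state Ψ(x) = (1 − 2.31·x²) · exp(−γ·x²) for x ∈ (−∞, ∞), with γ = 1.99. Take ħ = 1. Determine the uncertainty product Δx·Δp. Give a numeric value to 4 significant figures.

Δx = √(⟨x²⟩−⟨x⟩²), Δp = √(⟨p²⟩−⟨p⟩²).
Expand each integrand as polynomial × e^(−2γx²) and use ∫x^(2j)·e^(−2γx²) dx = (2j−1)!!/(4γ)^j · √(π/(2γ)), odd powers → 0; here √(π/(2γ)) = 0.88845. Differentiate with the product rule, d/dx e^(−γx²) = −2γx·e^(−γx²).
Normalization: ∫|Ψ|² dx = 0.59726.
⟨x⟩ = 0.0000, ⟨x²⟩ = 0.097558 ⇒ Δx = 0.31234.
⟨p⟩ = 0.0000, ⟨p²⟩ = 6.4234 ⇒ Δp = 2.5344.
Δx·Δp = 0.79162.

0.7916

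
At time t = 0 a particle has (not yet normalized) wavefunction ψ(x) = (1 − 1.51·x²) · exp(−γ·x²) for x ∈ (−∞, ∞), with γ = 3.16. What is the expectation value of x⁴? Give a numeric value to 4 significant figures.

⟨x⁴⟩ = ∫ x⁴·|ψ|² dx / ∫|ψ|² dx (integrals over the domain).
Expand each integrand as polynomial × e^(−2γx²) and use ∫x^(2j)·e^(−2γx²) dx = (2j−1)!!/(4γ)^j · √(π/(2γ)), odd powers → 0; here √(π/(2γ)) = 0.70504.
State is unnormalized: ∫|ψ|² dx = 0.56678, and ∫ψ*·x⁴·ψ dx = 0.0040361, so ⟨x⁴⟩ = 0.0040361 / 0.56678.
⟨x⁴⟩ = 0.0071211.

0.007121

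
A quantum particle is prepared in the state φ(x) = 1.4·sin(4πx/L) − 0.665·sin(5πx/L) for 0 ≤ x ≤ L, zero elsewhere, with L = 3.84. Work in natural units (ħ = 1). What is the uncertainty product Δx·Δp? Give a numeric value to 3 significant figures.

3.13

Δx = √(⟨x²⟩−⟨x⟩²), Δp = √(⟨p²⟩−⟨p⟩²).
On 0 ≤ x ≤ L (j ≠ l): ∫sin²(jπx/L) dx = L/2, ∫sin(jπx/L)·sin(lπx/L) dx = 0; diagonal moments ∫x·sin²(jπx/L) dx = L²/4, ∫x²·sin²(jπx/L) dx = L³·(1/6 − 1/(4j²π²)); cross terms ∫x·sin(jπx/L)·sin(lπx/L) dx = 0 for j + l even and −4jlL²/(π²(j² − l²)²) for j + l odd, ∫x²·sin(jπx/L)·sin(lπx/L) dx = (−1)^(j+l)·4jlL³/(π²(j² − l²)²); higher powers the same way via product-to-sum and parts. d²/dx² sin(jπx/L) = −(jπ/L)²·sin(jπx/L); on 0 ≤ x ≤ L, ∫sin²(jπx/L) dx = L/2 and ∫sin(jπx/L)·sin(lπx/L) dx = 0 for j ≠ l, so only diagonal terms survive in ∫|φ|² and ∫φ·φ″; ∫φ·φ′ dx = [φ²/2] between the walls = 0.
Normalization: ∫|φ|² dx = 4.6123.
⟨x⟩ = 2.5157, ⟨x²⟩ = 7.1591 ⇒ Δx = 0.91123.
⟨p⟩ = 0.0000, ⟨p²⟩ = 11.818 ⇒ Δp = 3.4378.
Δx·Δp = 3.1326.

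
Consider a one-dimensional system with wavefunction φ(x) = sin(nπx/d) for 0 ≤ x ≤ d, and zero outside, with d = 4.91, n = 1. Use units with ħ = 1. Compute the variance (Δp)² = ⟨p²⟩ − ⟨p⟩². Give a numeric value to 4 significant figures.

Compute ⟨p⟩ and ⟨p²⟩ separately; (Δp)² = ⟨p²⟩ − ⟨p⟩².
d/dx sin(nπx/d) = (nπ/d)·cos(nπx/d) and d²/dx² sin(nπx/d) = −(nπ/d)²·sin(nπx/d); on 0 ≤ x ≤ d, ∫sin²(nπx/d) dx = d/2 and ∫sin(nπx/d)·cos(nπx/d) dx = 0.
Normalization: ∫|φ|² dx = 2.4550.
⟨p⟩ = 0.0000 and ⟨p²⟩ = 0.40939.
(Δp)² = 0.40939 − (0.0000)² = 0.40939.

0.4094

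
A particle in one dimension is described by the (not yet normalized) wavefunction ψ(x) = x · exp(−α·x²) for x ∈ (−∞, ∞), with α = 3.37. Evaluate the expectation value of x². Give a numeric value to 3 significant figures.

⟨x²⟩ = ∫ x²·|ψ|² dx / ∫|ψ|² dx (integrals over the domain).
Expand each integrand as polynomial × e^(−2αx²) and use ∫x^(2j)·e^(−2αx²) dx = (2j−1)!!/(4α)^j · √(π/(2α)), odd powers → 0; here √(π/(2α)) = 0.68272.
State is unnormalized: ∫|ψ|² dx = 0.050647, and ∫ψ*·x²·ψ dx = 0.011272, so ⟨x²⟩ = 0.011272 / 0.050647.
⟨x²⟩ = 0.22255.

0.223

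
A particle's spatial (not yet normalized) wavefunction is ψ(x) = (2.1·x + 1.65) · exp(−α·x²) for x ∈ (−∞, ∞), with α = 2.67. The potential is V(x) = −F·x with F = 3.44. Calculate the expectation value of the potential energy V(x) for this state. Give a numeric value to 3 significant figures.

⟨V⟩ = ∫ V(x)·|ψ|² dx / ∫|ψ|² dx.
Expand each integrand as polynomial × e^(−2αx²) and use ∫x^(2j)·e^(−2αx²) dx = (2j−1)!!/(4α)^j · √(π/(2α)), odd powers → 0; here √(π/(2α)) = 0.76702.
State is unnormalized: ∫|ψ|² dx = 2.4049, and ∫ψ*·V(x)·ψ dx = -1.7121, so ⟨V⟩ = -1.7121 / 2.4049.
⟨V⟩ = -0.71191.

-0.712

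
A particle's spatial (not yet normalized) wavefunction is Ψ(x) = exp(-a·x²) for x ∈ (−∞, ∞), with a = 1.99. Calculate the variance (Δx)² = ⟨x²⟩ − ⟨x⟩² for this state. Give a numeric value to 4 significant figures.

Compute ⟨x⟩ and ⟨x²⟩ separately, then (Δx)² = ⟨x²⟩ − ⟨x⟩².
Gaussian moments: ∫x^(2j)·e^(−2ax²) dx = (2j−1)!!/(4a)^j · √(π/(2a)), odd powers integrate to 0; here √(π/(2a)) = 0.88845.
Normalization: ∫|Ψ|² dx = 0.88845.
⟨x⟩ = 0.0000 and ⟨x²⟩ = 0.12563.
(Δx)² = 0.12563 − (0.0000)² = 0.12563.

0.1256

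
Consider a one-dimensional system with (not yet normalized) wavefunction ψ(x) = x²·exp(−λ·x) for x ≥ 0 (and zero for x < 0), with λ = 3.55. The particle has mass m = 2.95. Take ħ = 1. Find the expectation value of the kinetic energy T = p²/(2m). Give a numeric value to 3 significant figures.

0.712

T = −(ħ²/2m) d²/dx², so ⟨T⟩ = −(ħ²/2m) ∫ ψ*·ψ'' dx / ∫|ψ|² dx; with m = 2.95.
Differentiate x²·exp(−λ·x) with the product rule; every integrand then reduces to terms xʲ·e^(−2λx) on [0, ∞), with ∫₀^∞ xʲ·e^(−2λx) dx = j!/(2λ)^(j+1).
State is unnormalized: ∫|ψ|² dx = 0.0013302, and ∫ψ*·(−ħ²/2m · ψ'') dx = 0.00094712, so ⟨T⟩ = 0.00094712 / 0.0013302.
⟨T⟩ = 0.71201.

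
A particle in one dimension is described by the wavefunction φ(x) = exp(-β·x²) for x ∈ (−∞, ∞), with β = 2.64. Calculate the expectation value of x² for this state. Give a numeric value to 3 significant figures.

0.0947

⟨x²⟩ = ∫ x²·|φ|² dx / ∫|φ|² dx (integrals over the domain).
Gaussian moments: ∫x^(2j)·e^(−2βx²) dx = (2j−1)!!/(4β)^j · √(π/(2β)), odd powers integrate to 0; here √(π/(2β)) = 0.77136.
State is unnormalized: ∫|φ|² dx = 0.77136, and ∫φ*·x²·φ dx = 0.073046, so ⟨x²⟩ = 0.073046 / 0.77136.
⟨x²⟩ = 0.094697.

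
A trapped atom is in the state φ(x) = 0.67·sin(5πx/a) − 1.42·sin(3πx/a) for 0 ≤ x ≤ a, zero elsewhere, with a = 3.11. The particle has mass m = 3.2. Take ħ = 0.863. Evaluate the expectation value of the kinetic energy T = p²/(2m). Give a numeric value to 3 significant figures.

1.41

T = −(ħ²/2m) d²/dx², so ⟨T⟩ = −(ħ²/2m) ∫ φ*·φ'' dx / ∫|φ|² dx; with m = 3.2.
d²/dx² sin(jπx/a) = −(jπ/a)²·sin(jπx/a); on 0 ≤ x ≤ a, ∫sin²(jπx/a) dx = a/2 and ∫sin(jπx/a)·sin(lπx/a) dx = 0 for j ≠ l, so only diagonal terms survive in ∫|φ|² and ∫φ·φ″; ∫φ·φ′ dx = [φ²/2] between the walls = 0.
State is unnormalized: ∫|φ|² dx = 3.8335, and ∫φ*·(−ħ²/2m · φ'') dx = 5.4232, so ⟨T⟩ = 5.4232 / 3.8335.
⟨T⟩ = 1.4147.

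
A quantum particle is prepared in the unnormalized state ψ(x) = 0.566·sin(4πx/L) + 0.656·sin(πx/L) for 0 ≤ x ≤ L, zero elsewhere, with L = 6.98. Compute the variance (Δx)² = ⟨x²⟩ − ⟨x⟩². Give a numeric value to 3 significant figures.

2.57

Compute ⟨x⟩ and ⟨x²⟩ separately, then (Δx)² = ⟨x²⟩ − ⟨x⟩².
On 0 ≤ x ≤ L (j ≠ l): ∫sin²(jπx/L) dx = L/2, ∫sin(jπx/L)·sin(lπx/L) dx = 0; diagonal moments ∫x·sin²(jπx/L) dx = L²/4, ∫x²·sin²(jπx/L) dx = L³·(1/6 − 1/(4j²π²)); cross terms ∫x·sin(jπx/L)·sin(lπx/L) dx = 0 for j + l even and −4jlL²/(π²(j² − l²)²) for j + l odd, ∫x²·sin(jπx/L)·sin(lπx/L) dx = (−1)^(j+l)·4jlL³/(π²(j² − l²)²); higher powers the same way via product-to-sum and parts.
Normalization: ∫|ψ|² dx = 2.6199.
⟨x⟩ = 3.3905 and ⟨x²⟩ = 14.065.
(Δx)² = 14.065 − (3.3905)² = 2.5694.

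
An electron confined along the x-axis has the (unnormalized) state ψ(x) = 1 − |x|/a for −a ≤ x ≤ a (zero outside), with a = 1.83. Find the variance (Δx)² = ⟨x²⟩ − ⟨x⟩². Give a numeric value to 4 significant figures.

Compute ⟨x⟩ and ⟨x²⟩ separately, then (Δx)² = ⟨x²⟩ − ⟨x⟩².
ψ is even, so ∫ over [−a, a] = 2∫₀ᵃ with ψ = 1 − x/a there: ∫₀ᵃ (1 − x/a)² dx = a/3, ∫₀ᵃ x²(1 − x/a)² dx = a³/30, ∫₀ᵃ x⁴(1 − x/a)² dx = a⁵/105.
Normalization: ∫|ψ|² dx = 1.2200.
⟨x⟩ = 0.0000 and ⟨x²⟩ = 0.33489.
(Δx)² = 0.33489 − (0.0000)² = 0.33489.

0.3349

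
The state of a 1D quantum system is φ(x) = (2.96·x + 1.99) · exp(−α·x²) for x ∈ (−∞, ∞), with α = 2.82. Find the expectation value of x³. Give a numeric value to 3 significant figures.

⟨x³⟩ = ∫ x³·|φ|² dx / ∫|φ|² dx (integrals over the domain).
Expand each integrand as polynomial × e^(−2αx²) and use ∫x^(2j)·e^(−2αx²) dx = (2j−1)!!/(4α)^j · √(π/(2α)), odd powers → 0; here √(π/(2α)) = 0.74634.
State is unnormalized: ∫|φ|² dx = 3.5353, and ∫φ*·x³·φ dx = 0.20731, so ⟨x³⟩ = 0.20731 / 3.5353.
⟨x³⟩ = 0.058639.

0.0586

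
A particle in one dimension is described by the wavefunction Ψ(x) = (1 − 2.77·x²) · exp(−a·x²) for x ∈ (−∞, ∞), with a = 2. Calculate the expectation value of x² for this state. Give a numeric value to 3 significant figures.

0.135

⟨x²⟩ = ∫ x²·|Ψ|² dx / ∫|Ψ|² dx (integrals over the domain).
Expand each integrand as polynomial × e^(−2ax²) and use ∫x^(2j)·e^(−2ax²) dx = (2j−1)!!/(4a)^j · √(π/(2a)), odd powers → 0; here √(π/(2a)) = 0.88623.
State is unnormalized: ∫|Ψ|² dx = 0.59126, and ∫Ψ*·x²·Ψ dx = 0.079853, so ⟨x²⟩ = 0.079853 / 0.59126.
⟨x²⟩ = 0.13506.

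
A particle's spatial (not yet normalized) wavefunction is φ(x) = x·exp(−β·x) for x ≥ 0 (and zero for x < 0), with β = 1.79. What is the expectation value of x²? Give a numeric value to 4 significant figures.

⟨x²⟩ = ∫ x²·|φ|² dx / ∫|φ|² dx (integrals over the domain).
Every integrand reduces to terms xʲ·e^(−2βx) on [0, ∞); use ∫₀^∞ xʲ·e^(−2βx) dx = j!/(2β)^(j+1).
State is unnormalized: ∫|φ|² dx = 0.043589, and ∫φ*·x²·φ dx = 0.040813, so ⟨x²⟩ = 0.040813 / 0.043589.
⟨x²⟩ = 0.93630.

0.9363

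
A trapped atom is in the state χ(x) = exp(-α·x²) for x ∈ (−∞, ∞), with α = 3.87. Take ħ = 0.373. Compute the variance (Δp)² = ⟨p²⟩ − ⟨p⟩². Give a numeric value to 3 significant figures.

Compute ⟨p⟩ and ⟨p²⟩ separately; (Δp)² = ⟨p²⟩ − ⟨p⟩².
Gaussian moments: ∫x^(2j)·e^(−2αx²) dx = (2j−1)!!/(4α)^j · √(π/(2α)), odd powers integrate to 0; here √(π/(2α)) = 0.63710. Derivatives: d/dx e^(−αx²) = −2αx·e^(−αx²), d²/dx² e^(−αx²) = (4α²x² − 2α)·e^(−αx²).
Normalization: ∫|χ|² dx = 0.63710.
⟨p⟩ = 0.0000 and ⟨p²⟩ = 0.53843.
(Δp)² = 0.53843 − (0.0000)² = 0.53843.

0.538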